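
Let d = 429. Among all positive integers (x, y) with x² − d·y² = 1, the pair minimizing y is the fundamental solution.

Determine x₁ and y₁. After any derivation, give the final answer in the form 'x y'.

1524095 73584

√429 = [20; 1,2,2,9,1,12,1,9,2,2,1,40, …], period ℓ=12 (even) → k=11
a_0=20:  p_0=20·1+0=20,  q_0=20·0+1=1
a_1=1:  p_1=1·20+1=21,  q_1=1·1+0=1
a_2=2:  p_2=2·21+20=62,  q_2=2·1+1=3
a_3=2:  p_3=2·62+21=145,  q_3=2·3+1=7
a_4=9:  p_4=9·145+62=1367,  q_4=9·7+3=66
…
a_6=12:  p_6=12·1512+1367=19511,  q_6=12·73+66=942
…
a_8=9:  p_8=9·21023+19511=208718,  q_8=9·1015+942=10077
a_9=2:  p_9=2·208718+21023=438459,  q_9=2·10077+1015=21169
a_10=2:  p_10=2·438459+208718=1085636,  q_10=2·21169+10077=52415
a_11=1:  p_11=1·1085636+438459=1524095,  q_11=1·52415+21169=73584
(x₁, y₁) = (1524095, 73584);  1524095² − 429·73584² = 1 ✓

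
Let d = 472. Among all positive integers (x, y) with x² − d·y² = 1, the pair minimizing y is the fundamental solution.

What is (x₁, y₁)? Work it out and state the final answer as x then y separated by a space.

306917 14127

d=472: √d = [21; 1,2,1,1,1,…,2,1,42] (ℓ=14, even), read p_13/q_13
k=0  a_k=21  p_k/q_k = 21/1
…
k=2  a_k=2  p_k/q_k = 65/3
k=3  a_k=1  p_k/q_k = 87/4
k=4  a_k=1  p_k/q_k = 152/7
…
k=7  a_k=5  p_k/q_k = 5779/266
…
k=11  a_k=1  p_k/q_k = 84230/3877
k=12  a_k=2  p_k/q_k = 222687/10250
k=13  a_k=1  p_k/q_k = 306917/14127
→ (306917, 14127).  Check: 306917²=94198044889, 472·14127²=94198044888, difference 1.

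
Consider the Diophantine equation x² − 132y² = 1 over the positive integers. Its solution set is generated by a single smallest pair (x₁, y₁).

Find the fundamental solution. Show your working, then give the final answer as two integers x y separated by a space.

23 2

√132 = [11; 2,22, …], period ℓ=2 (even) → k=1
a_0=11:  p_0=11·1+0=11,  q_0=11·0+1=1
a_1=2:  p_1=2·11+1=23,  q_1=2·1+0=2
(x₁, y₁) = (23, 2);  23² − 132·2² = 1 ✓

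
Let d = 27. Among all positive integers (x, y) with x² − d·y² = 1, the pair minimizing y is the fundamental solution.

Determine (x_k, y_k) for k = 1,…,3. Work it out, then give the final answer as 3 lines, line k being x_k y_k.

√27 → a₀=5, period (5,10); ℓ=2 even so k=1
i=0: a=5 ⇒ p=5, q=1
i=1: a=5 ⇒ p=26, q=5
(x₁, y₁) = (26, 5);  26² − 27·5² = 1 ✓
k=2:  x_2 = 26·26+27·5·5 = 1351,  y_2 = 26·5+5·26 = 260
k=3:  x_3 = 26·1351+27·5·260 = 70226,  y_3 = 26·260+5·1351 = 13515

26 5
1351 260
70226 13515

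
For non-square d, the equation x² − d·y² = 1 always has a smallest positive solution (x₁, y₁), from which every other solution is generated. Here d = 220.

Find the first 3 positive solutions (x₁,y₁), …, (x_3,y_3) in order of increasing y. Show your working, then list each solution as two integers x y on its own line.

89 6
15841 1068
2819609 190098

√220 → a₀=14, period (1,4,1,28); ℓ=4 even so k=3
step 0: (14, 1)  from 14·(1,0) + (0,1)
step 1: (15, 1)  from 1·(14,1) + (1,0)
step 2: (74, 5)  from 4·(15,1) + (14,1)
step 3: (89, 6)  from 1·(74,5) + (15,1)
(x₁, y₁) = (89, 6);  89² − 220·6² = 1 ✓
n=2: (89,6)∘(89,6) = (89·89+220·6·6, 89·6+6·89) = (15841,1068)
n=3: (15841,1068)∘(89,6) = (89·15841+220·6·1068, 89·1068+6·15841) = (2819609,190098)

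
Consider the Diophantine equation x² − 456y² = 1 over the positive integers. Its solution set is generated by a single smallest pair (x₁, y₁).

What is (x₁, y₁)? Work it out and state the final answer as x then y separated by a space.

1025 48

√456 = [21; 2,1,4,1,2,42, …], period ℓ=6 (even) → k=5
i=0: a=21 ⇒ p=21, q=1
…
i=4: a=1 ⇒ p=363, q=17
i=5: a=2 ⇒ p=1025, q=48
→ (1025, 48).  Check: 1025²=1050625, 456·48²=1050624, difference 1.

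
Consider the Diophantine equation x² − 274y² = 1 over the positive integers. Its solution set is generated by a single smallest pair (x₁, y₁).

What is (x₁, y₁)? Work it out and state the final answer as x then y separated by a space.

√274 → a₀=16, period (1,1,4,4,1,1,32); ℓ=7 odd so k=13
a_0=16:  p_0=16·1+0=16,  q_0=16·0+1=1
a_1=1:  p_1=1·16+1=17,  q_1=1·1+0=1
a_2=1:  p_2=1·17+16=33,  q_2=1·1+1=2
a_3=4:  p_3=4·33+17=149,  q_3=4·2+1=9
a_4=4:  p_4=4·149+33=629,  q_4=4·9+2=38
…
a_7=32:  p_7=32·1407+778=45802,  q_7=32·85+47=2767
a_8=1:  p_8=1·45802+1407=47209,  q_8=1·2767+85=2852
a_9=1:  p_9=1·47209+45802=93011,  q_9=1·2852+2767=5619
a_10=4:  p_10=4·93011+47209=419253,  q_10=4·5619+2852=25328
a_11=4:  p_11=4·419253+93011=1770023,  q_11=4·25328+5619=106931
a_12=1:  p_12=1·1770023+419253=2189276,  q_12=1·106931+25328=132259
a_13=1:  p_13=1·2189276+1770023=3959299,  q_13=1·132259+106931=239190
→ (3959299, 239190).  Check: 3959299²=15676048571401, 274·239190²=15676048571400, difference 1.

3959299 239190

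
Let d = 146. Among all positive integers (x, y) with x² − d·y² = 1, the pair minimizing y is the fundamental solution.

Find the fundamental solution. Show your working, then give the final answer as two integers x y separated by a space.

145 12

√146 = [12; 12,24, …], period ℓ=2 (even) → k=1
a_0=12:  p_0=12·1+0=12,  q_0=12·0+1=1
a_1=12:  p_1=12·12+1=145,  q_1=12·1+0=12
(x₁, y₁) = (145, 12);  145² − 146·12² = 1 ✓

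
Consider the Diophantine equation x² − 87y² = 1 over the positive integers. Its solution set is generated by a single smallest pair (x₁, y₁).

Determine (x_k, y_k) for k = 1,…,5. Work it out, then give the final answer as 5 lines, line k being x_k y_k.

d=87: √d = [9; 3,18] (ℓ=2, even), read p_1/q_1
step 0: (9, 1)  from 9·(1,0) + (0,1)
step 1: (28, 3)  from 3·(9,1) + (1,0)
(x₁, y₁) = (28, 3);  28² − 87·3² = 1 ✓
(x_2, y_2) = (28·28 + 87·3·3, 28·3 + 3·28) = (1567, 168)
(x_3, y_3) = (28·1567 + 87·3·168, 28·168 + 3·1567) = (87724, 9405)
(x_4, y_4) = (28·87724 + 87·3·9405, 28·9405 + 3·87724) = (4910977, 526512)
(x_5, y_5) = (28·4910977 + 87·3·526512, 28·526512 + 3·4910977) = (274926988, 29475267)

28 3
1567 168
87724 9405
4910977 526512
274926988 29475267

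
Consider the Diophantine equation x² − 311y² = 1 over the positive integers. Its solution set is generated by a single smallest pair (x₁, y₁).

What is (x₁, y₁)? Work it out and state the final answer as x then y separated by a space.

16883880 957397

[17; 1,1,1,2,1,…,1,1,34] for √311; ℓ=16 ⇒ convergent index 15
k=0  a_k=17  p_k/q_k = 17/1
…
k=3  a_k=1  p_k/q_k = 53/3
…
k=5  a_k=1  p_k/q_k = 194/11
k=6  a_k=6  p_k/q_k = 1305/74
…
k=8  a_k=17  p_k/q_k = 71158/4035
…
k=14  a_k=1  p_k/q_k = 10724507/608131
k=15  a_k=1  p_k/q_k = 16883880/957397
(x₁, y₁) = (16883880, 957397);  16883880² − 311·957397² = 1 ✓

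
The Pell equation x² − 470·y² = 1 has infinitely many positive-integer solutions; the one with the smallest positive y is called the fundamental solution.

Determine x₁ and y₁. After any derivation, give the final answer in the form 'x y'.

1691 78

[21; 1,2,8,2,1,42] for √470; ℓ=6 ⇒ convergent index 5
a_0=21:  p_0=21·1+0=21,  q_0=21·0+1=1
a_1=1:  p_1=1·21+1=22,  q_1=1·1+0=1
a_2=2:  p_2=2·22+21=65,  q_2=2·1+1=3
…
a_4=2:  p_4=2·542+65=1149,  q_4=2·25+3=53
a_5=1:  p_5=1·1149+542=1691,  q_5=1·53+25=78
(x₁, y₁) = (1691, 78);  1691² − 470·78² = 1 ✓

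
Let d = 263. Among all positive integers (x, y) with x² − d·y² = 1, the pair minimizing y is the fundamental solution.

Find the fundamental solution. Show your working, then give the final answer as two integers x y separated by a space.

139128 8579

d=263: √d = [16; 4,1,1,1,1,15,1,1,1,1,4,32] (ℓ=12, even), read p_11/q_11
step 0: (16, 1)  from 16·(1,0) + (0,1)
…
step 4: (227, 14)  from 1·(146,9) + (81,5)
step 5: (373, 23)  from 1·(227,14) + (146,9)
…
step 7: (6195, 382)  from 1·(5822,359) + (373,23)
…
step 10: (30229, 1864)  from 1·(18212,1123) + (12017,741)
step 11: (139128, 8579)  from 4·(30229,1864) + (18212,1123)
→ (139128, 8579).  Check: 139128²=19356600384, 263·8579²=19356600383, difference 1.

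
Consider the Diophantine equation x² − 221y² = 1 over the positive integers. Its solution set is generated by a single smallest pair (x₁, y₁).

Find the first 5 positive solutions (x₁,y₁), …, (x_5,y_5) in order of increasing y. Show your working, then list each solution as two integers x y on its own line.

√221 → a₀=14, period (1,6,2,6,1,28); ℓ=6 even so k=5
a_0=14:  p_0=14·1+0=14,  q_0=14·0+1=1
a_1=1:  p_1=1·14+1=15,  q_1=1·1+0=1
…
a_3=2:  p_3=2·104+15=223,  q_3=2·7+1=15
a_4=6:  p_4=6·223+104=1442,  q_4=6·15+7=97
a_5=1:  p_5=1·1442+223=1665,  q_5=1·97+15=112
→ (1665, 112).  Check: 1665²=2772225, 221·112²=2772224, difference 1.
(x_2, y_2) = (1665·1665 + 221·112·112, 1665·112 + 112·1665) = (5544449, 372960)
(x_3, y_3) = (1665·5544449 + 221·112·372960, 1665·372960 + 112·5544449) = (18463013505, 1241956688)
(x_4, y_4) = (1665·18463013505 + 221·112·1241956688, 1665·1241956688 + 112·18463013505) = (61481829427201, 4135715398080)
(x_5, y_5) = (1665·61481829427201 + 221·112·4135715398080, 1665·4135715398080 + 112·61481829427201) = (204734473529565825, 13771931033649712)

1665 112
5544449 372960
18463013505 1241956688
61481829427201 4135715398080
204734473529565825 13771931033649712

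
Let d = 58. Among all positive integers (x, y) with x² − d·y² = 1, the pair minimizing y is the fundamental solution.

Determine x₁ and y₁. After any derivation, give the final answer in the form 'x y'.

d=58: √d = [7; 1,1,1,1,1,1,14] (ℓ=7, odd), read p_13/q_13
i=0: a=7 ⇒ p=7, q=1
…
i=4: a=1 ⇒ p=38, q=5
…
i=6: a=1 ⇒ p=99, q=13
i=7: a=14 ⇒ p=1447, q=190
…
i=12: a=1 ⇒ p=12071, q=1585
i=13: a=1 ⇒ p=19603, q=2574
(x₁, y₁) = (19603, 2574);  19603² − 58·2574² = 1 ✓

19603 2574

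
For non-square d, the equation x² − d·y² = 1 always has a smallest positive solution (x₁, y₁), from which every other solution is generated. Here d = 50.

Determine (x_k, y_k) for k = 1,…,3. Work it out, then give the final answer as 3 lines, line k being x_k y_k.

99 14
19601 2772
3880899 548842

√50 → a₀=7, period (14); ℓ=1 odd so k=1
k=0  a_k=7  p_k/q_k = 7/1
k=1  a_k=14  p_k/q_k = 99/14
fundamental: x₁=99, y₁=14  (since 9801 − 50·196 = 1)
(99+14√50)^2 = 19601 + 2772√50
(99+14√50)^3 = 3880899 + 548842√50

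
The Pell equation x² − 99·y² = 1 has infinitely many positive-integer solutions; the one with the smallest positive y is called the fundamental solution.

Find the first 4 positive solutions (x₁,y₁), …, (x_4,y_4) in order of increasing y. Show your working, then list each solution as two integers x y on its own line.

10 1
199 20
3970 399
79201 7960

d=99: √d = [9; 1,18] (ℓ=2, even), read p_1/q_1
a_0=9:  p_0=9·1+0=9,  q_0=9·0+1=1
a_1=1:  p_1=1·9+1=10,  q_1=1·1+0=1
fundamental: x₁=10, y₁=1  (since 100 − 99·1 = 1)
n=2: (10,1)∘(10,1) = (10·10+99·1·1, 10·1+1·10) = (199,20)
n=3: (199,20)∘(10,1) = (10·199+99·1·20, 10·20+1·199) = (3970,399)
n=4: (3970,399)∘(10,1) = (10·3970+99·1·399, 10·399+1·3970) = (79201,7960)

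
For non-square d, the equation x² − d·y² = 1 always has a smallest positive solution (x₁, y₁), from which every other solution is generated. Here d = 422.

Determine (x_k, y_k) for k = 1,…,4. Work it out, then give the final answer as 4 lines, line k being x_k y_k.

7022501 341850
98631040590001 4801283933700
1385273162348638202501 67434042451384025550
19456164335732849620362360001 947111261097768740333867400

√422 = [20; 1,1,5,2,1,…,1,1,40, …], period ℓ=14 (even) → k=13
i=0: a=20 ⇒ p=20, q=1
i=1: a=1 ⇒ p=21, q=1
i=2: a=1 ⇒ p=41, q=2
…
i=4: a=2 ⇒ p=493, q=24
i=5: a=1 ⇒ p=719, q=35
i=6: a=3 ⇒ p=2650, q=129
i=7: a=20 ⇒ p=53719, q=2615
…
i=9: a=1 ⇒ p=217526, q=10589
i=10: a=2 ⇒ p=598859, q=29152
i=11: a=5 ⇒ p=3211821, q=156349
i=12: a=1 ⇒ p=3810680, q=185501
i=13: a=1 ⇒ p=7022501, q=341850
fundamental: x₁=7022501, y₁=341850  (since 49315520295001 − 422·116861422500 = 1)
n=2: (7022501,341850)∘(7022501,341850) = (7022501·7022501+422·341850·341850, 7022501·341850+341850·7022501) = (98631040590001,4801283933700)
n=3: (98631040590001,4801283933700)∘(7022501,341850) = (7022501·98631040590001+422·341850·4801283933700, 7022501·4801283933700+341850·98631040590001) = (1385273162348638202501,67434042451384025550)
n=4: (1385273162348638202501,67434042451384025550)∘(7022501,341850) = (7022501·1385273162348638202501+422·341850·67434042451384025550, 7022501·67434042451384025550+341850·1385273162348638202501) = (19456164335732849620362360001,947111261097768740333867400)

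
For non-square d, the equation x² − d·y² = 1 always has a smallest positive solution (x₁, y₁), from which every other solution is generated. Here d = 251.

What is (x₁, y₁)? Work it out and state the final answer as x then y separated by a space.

3674890 231957

[15; 1,5,2,1,2,…,5,1,30] for √251; ℓ=14 ⇒ convergent index 13
a_0=15:  p_0=15·1+0=15,  q_0=15·0+1=1
a_1=1:  p_1=1·15+1=16,  q_1=1·1+0=1
a_2=5:  p_2=5·16+15=95,  q_2=5·1+1=6
…
a_4=1:  p_4=1·206+95=301,  q_4=1·13+6=19
a_5=2:  p_5=2·301+206=808,  q_5=2·19+13=51
a_6=2:  p_6=2·808+301=1917,  q_6=2·51+19=121
a_7=15:  p_7=15·1917+808=29563,  q_7=15·121+51=1866
…
a_10=1:  p_10=1·151649+61043=212692,  q_10=1·9572+3853=13425
a_11=2:  p_11=2·212692+151649=577033,  q_11=2·13425+9572=36422
a_12=5:  p_12=5·577033+212692=3097857,  q_12=5·36422+13425=195535
a_13=1:  p_13=1·3097857+577033=3674890,  q_13=1·195535+36422=231957
(x₁, y₁) = (3674890, 231957);  3674890² − 251·231957² = 1 ✓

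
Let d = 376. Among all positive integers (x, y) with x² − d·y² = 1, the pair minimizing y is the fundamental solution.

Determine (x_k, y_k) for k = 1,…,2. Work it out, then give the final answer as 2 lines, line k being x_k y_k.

[19; 2,1,1,3,1,…,1,2,38] for √376; ℓ=16 ⇒ convergent index 15
k=0  a_k=19  p_k/q_k = 19/1
…
k=2  a_k=1  p_k/q_k = 58/3
k=3  a_k=1  p_k/q_k = 97/5
k=4  a_k=3  p_k/q_k = 349/18
k=5  a_k=1  p_k/q_k = 446/23
k=6  a_k=2  p_k/q_k = 1241/64
…
k=8  a_k=4  p_k/q_k = 12953/668
k=9  a_k=2  p_k/q_k = 28834/1487
k=10  a_k=2  p_k/q_k = 70621/3642
k=11  a_k=1  p_k/q_k = 99455/5129
k=12  a_k=3  p_k/q_k = 368986/19029
k=13  a_k=1  p_k/q_k = 468441/24158
k=14  a_k=1  p_k/q_k = 837427/43187
k=15  a_k=2  p_k/q_k = 2143295/110532
fundamental: x₁=2143295, y₁=110532  (since 4593713457025 − 376·12217323024 = 1)
(x_2, y_2) = (2143295·2143295 + 376·110532·110532, 2143295·110532 + 110532·2143295) = (9187426914049, 473805365880)

2143295 110532
9187426914049 473805365880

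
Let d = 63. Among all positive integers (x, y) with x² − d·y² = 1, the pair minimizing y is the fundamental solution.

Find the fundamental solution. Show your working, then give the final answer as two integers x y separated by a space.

8 1

√63 = [7; 1,14, …], period ℓ=2 (even) → k=1
a_0=7:  p_0=7·1+0=7,  q_0=7·0+1=1
a_1=1:  p_1=1·7+1=8,  q_1=1·1+0=1
fundamental: x₁=8, y₁=1  (since 64 − 63·1 = 1)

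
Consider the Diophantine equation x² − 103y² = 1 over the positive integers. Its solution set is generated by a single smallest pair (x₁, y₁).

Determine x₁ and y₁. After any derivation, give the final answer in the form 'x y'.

227528 22419

√103 → a₀=10, period (6,1,2,1,1,9,1,1,2,1,6,20); ℓ=12 even so k=11
k=0  a_k=10  p_k/q_k = 10/1
…
k=2  a_k=1  p_k/q_k = 71/7
…
k=5  a_k=1  p_k/q_k = 477/47
…
k=8  a_k=1  p_k/q_k = 9611/947
…
k=10  a_k=1  p_k/q_k = 33877/3338
k=11  a_k=6  p_k/q_k = 227528/22419
→ (227528, 22419).  Check: 227528²=51768990784, 103·22419²=51768990783, difference 1.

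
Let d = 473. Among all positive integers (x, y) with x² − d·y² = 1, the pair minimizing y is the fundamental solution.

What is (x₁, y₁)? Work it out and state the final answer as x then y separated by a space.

√473 → a₀=21, period (1,2,1,42); ℓ=4 even so k=3
k=0  a_k=21  p_k/q_k = 21/1
…
k=2  a_k=2  p_k/q_k = 65/3
k=3  a_k=1  p_k/q_k = 87/4
(x₁, y₁) = (87, 4);  87² − 473·4² = 1 ✓

87 4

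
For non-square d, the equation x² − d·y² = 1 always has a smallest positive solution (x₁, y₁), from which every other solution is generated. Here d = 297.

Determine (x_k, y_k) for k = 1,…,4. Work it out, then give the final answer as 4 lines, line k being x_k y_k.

48599 2820
4723725601 274098360
459136680917399 26641812392460
44627167107085622401 2589530880648228720

d=297: √d = [17; 4,3,1,1,2,1,1,3,4,34] (ℓ=10, even), read p_9/q_9
step 0: (17, 1)  from 17·(1,0) + (0,1)
…
step 2: (224, 13)  from 3·(69,4) + (17,1)
…
step 5: (1327, 77)  from 2·(517,30) + (293,17)
…
step 8: (11357, 659)  from 3·(3171,184) + (1844,107)
step 9: (48599, 2820)  from 4·(11357,659) + (3171,184)
(x₁, y₁) = (48599, 2820);  48599² − 297·2820² = 1 ✓
n=2: (48599,2820)∘(48599,2820) = (48599·48599+297·2820·2820, 48599·2820+2820·48599) = (4723725601,274098360)
n=3: (4723725601,274098360)∘(48599,2820) = (48599·4723725601+297·2820·274098360, 48599·274098360+2820·4723725601) = (459136680917399,26641812392460)
n=4: (459136680917399,26641812392460)∘(48599,2820) = (48599·459136680917399+297·2820·26641812392460, 48599·26641812392460+2820·459136680917399) = (44627167107085622401,2589530880648228720)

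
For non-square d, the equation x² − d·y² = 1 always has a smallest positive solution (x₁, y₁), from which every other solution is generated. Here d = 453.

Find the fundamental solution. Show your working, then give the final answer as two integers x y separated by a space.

1653751 77700

d=453: √d = [21; 3,1,1,10,14,10,1,1,3,42] (ℓ=10, even), read p_9/q_9
i=0: a=21 ⇒ p=21, q=1
i=1: a=3 ⇒ p=64, q=3
i=2: a=1 ⇒ p=85, q=4
i=3: a=1 ⇒ p=149, q=7
i=4: a=10 ⇒ p=1575, q=74
i=5: a=14 ⇒ p=22199, q=1043
i=6: a=10 ⇒ p=223565, q=10504
i=7: a=1 ⇒ p=245764, q=11547
i=8: a=1 ⇒ p=469329, q=22051
i=9: a=3 ⇒ p=1653751, q=77700
→ (1653751, 77700).  Check: 1653751²=2734892370001, 453·77700²=2734892370000, difference 1.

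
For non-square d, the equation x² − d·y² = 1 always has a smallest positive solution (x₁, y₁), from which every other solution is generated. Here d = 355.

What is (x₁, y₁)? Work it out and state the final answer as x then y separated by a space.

954809 50676

[18; 1,5,3,3,1,6,1,3,3,5,1,36] for √355; ℓ=12 ⇒ convergent index 11
i=0: a=18 ⇒ p=18, q=1
i=1: a=1 ⇒ p=19, q=1
i=2: a=5 ⇒ p=113, q=6
i=3: a=3 ⇒ p=358, q=19
i=4: a=3 ⇒ p=1187, q=63
i=5: a=1 ⇒ p=1545, q=82
i=6: a=6 ⇒ p=10457, q=555
i=7: a=1 ⇒ p=12002, q=637
i=8: a=3 ⇒ p=46463, q=2466
i=9: a=3 ⇒ p=151391, q=8035
i=10: a=5 ⇒ p=803418, q=42641
i=11: a=1 ⇒ p=954809, q=50676
→ (954809, 50676).  Check: 954809²=911660226481, 355·50676²=911660226480, difference 1.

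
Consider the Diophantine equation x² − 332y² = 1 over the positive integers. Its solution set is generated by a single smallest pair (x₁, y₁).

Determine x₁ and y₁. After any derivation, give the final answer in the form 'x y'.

d=332: √d = [18; 4,1,1,8,1,1,4,36] (ℓ=8, even), read p_7/q_7
a_0=18:  p_0=18·1+0=18,  q_0=18·0+1=1
…
a_2=1:  p_2=1·73+18=91,  q_2=1·4+1=5
…
a_4=8:  p_4=8·164+91=1403,  q_4=8·9+5=77
a_5=1:  p_5=1·1403+164=1567,  q_5=1·77+9=86
a_6=1:  p_6=1·1567+1403=2970,  q_6=1·86+77=163
a_7=4:  p_7=4·2970+1567=13447,  q_7=4·163+86=738
fundamental: x₁=13447, y₁=738  (since 180821809 − 332·544644 = 1)

13447 738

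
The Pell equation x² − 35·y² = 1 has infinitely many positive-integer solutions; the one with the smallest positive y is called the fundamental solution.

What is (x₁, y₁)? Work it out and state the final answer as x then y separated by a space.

6 1

√35 = [5; 1,10, …], period ℓ=2 (even) → k=1
step 0: (5, 1)  from 5·(1,0) + (0,1)
step 1: (6, 1)  from 1·(5,1) + (1,0)
→ (6, 1).  Check: 6²=36, 35·1²=35, difference 1.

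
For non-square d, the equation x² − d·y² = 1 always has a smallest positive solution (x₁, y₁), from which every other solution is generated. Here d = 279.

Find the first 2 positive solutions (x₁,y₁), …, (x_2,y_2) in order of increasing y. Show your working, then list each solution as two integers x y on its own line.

√279 → a₀=16, period (1,2,2,1,2,2,1,32); ℓ=8 even so k=7
step 0: (16, 1)  from 16·(1,0) + (0,1)
step 1: (17, 1)  from 1·(16,1) + (1,0)
…
step 3: (117, 7)  from 2·(50,3) + (17,1)
step 4: (167, 10)  from 1·(117,7) + (50,3)
step 5: (451, 27)  from 2·(167,10) + (117,7)
step 6: (1069, 64)  from 2·(451,27) + (167,10)
step 7: (1520, 91)  from 1·(1069,64) + (451,27)
fundamental: x₁=1520, y₁=91  (since 2310400 − 279·8281 = 1)
k=2:  x_2 = 1520·1520+279·91·91 = 4620799,  y_2 = 1520·91+91·1520 = 276640

1520 91
4620799 276640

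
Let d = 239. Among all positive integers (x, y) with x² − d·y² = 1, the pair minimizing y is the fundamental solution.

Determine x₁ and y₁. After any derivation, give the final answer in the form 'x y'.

√239 → a₀=15, period (2,5,1,2,4,15,4,2,1,5,2,30); ℓ=12 even so k=11
step 0: (15, 1)  from 15·(1,0) + (0,1)
step 1: (31, 2)  from 2·(15,1) + (1,0)
…
step 7: (154117, 9969)  from 4·(37907,2452) + (2489,161)
…
step 9: (500258, 32359)  from 1·(346141,22390) + (154117,9969)
step 10: (2847431, 184185)  from 5·(500258,32359) + (346141,22390)
step 11: (6195120, 400729)  from 2·(2847431,184185) + (500258,32359)
fundamental: x₁=6195120, y₁=400729  (since 38379511814400 − 239·160583731441 = 1)

6195120 400729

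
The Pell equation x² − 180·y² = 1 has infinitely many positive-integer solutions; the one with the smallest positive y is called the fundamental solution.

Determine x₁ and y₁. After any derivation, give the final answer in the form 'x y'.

161 12

d=180: √d = [13; 2,2,2,26] (ℓ=4, even), read p_3/q_3
step 0: (13, 1)  from 13·(1,0) + (0,1)
…
step 2: (67, 5)  from 2·(27,2) + (13,1)
step 3: (161, 12)  from 2·(67,5) + (27,2)
fundamental: x₁=161, y₁=12  (since 25921 − 180·144 = 1)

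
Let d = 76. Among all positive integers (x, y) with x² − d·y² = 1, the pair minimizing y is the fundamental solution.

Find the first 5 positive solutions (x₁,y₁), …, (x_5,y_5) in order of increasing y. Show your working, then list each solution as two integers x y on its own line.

57799 6630
6681448801 766414740
772362118440199 88596011107890
89283516160768675201 10241521691283453480
10320995900380175197444999 1183899424380388644273150

√76 → a₀=8, period (1,2,1,1,5,4,5,1,1,2,1,16); ℓ=12 even so k=11
k=0  a_k=8  p_k/q_k = 8/1
…
k=2  a_k=2  p_k/q_k = 26/3
…
k=4  a_k=1  p_k/q_k = 61/7
…
k=6  a_k=4  p_k/q_k = 1421/163
k=7  a_k=5  p_k/q_k = 7445/854
k=8  a_k=1  p_k/q_k = 8866/1017
k=9  a_k=1  p_k/q_k = 16311/1871
k=10  a_k=2  p_k/q_k = 41488/4759
k=11  a_k=1  p_k/q_k = 57799/6630
(x₁, y₁) = (57799, 6630);  57799² − 76·6630² = 1 ✓
k=2:  x_2 = 57799·57799+76·6630·6630 = 6681448801,  y_2 = 57799·6630+6630·57799 = 766414740
k=3:  x_3 = 57799·6681448801+76·6630·766414740 = 772362118440199,  y_3 = 57799·766414740+6630·6681448801 = 88596011107890
k=4:  x_4 = 57799·772362118440199+76·6630·88596011107890 = 89283516160768675201,  y_4 = 57799·88596011107890+6630·772362118440199 = 10241521691283453480
k=5:  x_5 = 57799·89283516160768675201+76·6630·10241521691283453480 = 10320995900380175197444999,  y_5 = 57799·10241521691283453480+6630·89283516160768675201 = 1183899424380388644273150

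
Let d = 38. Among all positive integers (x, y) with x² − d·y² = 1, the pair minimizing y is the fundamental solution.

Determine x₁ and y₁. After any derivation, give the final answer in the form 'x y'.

√38 = [6; 6,12, …], period ℓ=2 (even) → k=1
step 0: (6, 1)  from 6·(1,0) + (0,1)
step 1: (37, 6)  from 6·(6,1) + (1,0)
→ (37, 6).  Check: 37²=1369, 38·6²=1368, difference 1.

37 6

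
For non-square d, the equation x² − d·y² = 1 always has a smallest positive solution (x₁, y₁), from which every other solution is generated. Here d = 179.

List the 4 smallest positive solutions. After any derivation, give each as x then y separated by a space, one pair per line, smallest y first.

d=179: √d = [13; 2,1,1,1,3,…,1,2,26] (ℓ=14, even), read p_13/q_13
i=0: a=13 ⇒ p=13, q=1
…
i=2: a=1 ⇒ p=40, q=3
…
i=4: a=1 ⇒ p=107, q=8
…
i=12: a=1 ⇒ p=1588459, q=118727
i=13: a=2 ⇒ p=4190210, q=313191
(x₁, y₁) = (4190210, 313191);  4190210² − 179·313191² = 1 ✓
(x_2, y_2) = (4190210·4190210 + 179·313191·313191, 4190210·313191 + 313191·4190210) = (35115719688199, 2624672120220)
(x_3, y_3) = (4190210·35115719688199 + 179·313191·2624672120220, 4190210·2624672120220 + 313191·35115719688199) = (294284479589372473370, 21995854729733779209)
(x_4, y_4) = (4190210·294284479589372473370 + 179·313191·21995854729733779209, 4190210·21995854729733779209 + 313191·294284479589372473370) = (2466227538440333747559727201, 184334500894152933286567560)

4190210 313191
35115719688199 2624672120220
294284479589372473370 21995854729733779209
2466227538440333747559727201 184334500894152933286567560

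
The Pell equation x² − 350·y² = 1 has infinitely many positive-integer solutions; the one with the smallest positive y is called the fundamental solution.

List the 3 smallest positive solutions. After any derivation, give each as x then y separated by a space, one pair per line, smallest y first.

√350 → a₀=18, period (1,2,2,2,1,36); ℓ=6 even so k=5
a_0=18:  p_0=18·1+0=18,  q_0=18·0+1=1
…
a_4=2:  p_4=2·131+56=318,  q_4=2·7+3=17
a_5=1:  p_5=1·318+131=449,  q_5=1·17+7=24
→ (449, 24).  Check: 449²=201601, 350·24²=201600, difference 1.
(449+24√350)^2 = 403201 + 21552√350
(449+24√350)^3 = 362074049 + 19353672√350

449 24
403201 21552
362074049 19353672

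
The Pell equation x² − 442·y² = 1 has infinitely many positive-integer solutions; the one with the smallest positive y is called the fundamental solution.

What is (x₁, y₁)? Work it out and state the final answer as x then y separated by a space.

[21; 42] for √442; ℓ=1 ⇒ convergent index 1
step 0: (21, 1)  from 21·(1,0) + (0,1)
step 1: (883, 42)  from 42·(21,1) + (1,0)
fundamental: x₁=883, y₁=42  (since 779689 − 442·1764 = 1)

883 42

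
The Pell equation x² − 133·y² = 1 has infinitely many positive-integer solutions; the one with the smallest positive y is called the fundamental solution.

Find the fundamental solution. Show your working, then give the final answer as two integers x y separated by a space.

[11; 1,1,7,5,1,…,1,1,22] for √133; ℓ=16 ⇒ convergent index 15
a_0=11:  p_0=11·1+0=11,  q_0=11·0+1=1
…
a_2=1:  p_2=1·12+11=23,  q_2=1·1+1=2
a_3=7:  p_3=7·23+12=173,  q_3=7·2+1=15
a_4=5:  p_4=5·173+23=888,  q_4=5·15+2=77
a_5=1:  p_5=1·888+173=1061,  q_5=1·77+15=92
a_6=1:  p_6=1·1061+888=1949,  q_6=1·92+77=169
…
a_8=2:  p_8=2·3010+1949=7969,  q_8=2·261+169=691
a_9=1:  p_9=1·7969+3010=10979,  q_9=1·691+261=952
…
a_11=1:  p_11=1·18948+10979=29927,  q_11=1·1643+952=2595
a_12=5:  p_12=5·29927+18948=168583,  q_12=5·2595+1643=14618
…
a_14=1:  p_14=1·1210008+168583=1378591,  q_14=1·104921+14618=119539
a_15=1:  p_15=1·1378591+1210008=2588599,  q_15=1·119539+104921=224460
→ (2588599, 224460).  Check: 2588599²=6700844782801, 133·224460²=6700844782800, difference 1.

2588599 224460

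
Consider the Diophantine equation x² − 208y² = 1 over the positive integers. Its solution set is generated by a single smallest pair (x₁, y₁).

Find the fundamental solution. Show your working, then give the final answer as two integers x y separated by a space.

649 45

d=208: √d = [14; 2,2,1,2,2,28] (ℓ=6, even), read p_5/q_5
step 0: (14, 1)  from 14·(1,0) + (0,1)
…
step 2: (72, 5)  from 2·(29,2) + (14,1)
step 3: (101, 7)  from 1·(72,5) + (29,2)
step 4: (274, 19)  from 2·(101,7) + (72,5)
step 5: (649, 45)  from 2·(274,19) + (101,7)
→ (649, 45).  Check: 649²=421201, 208·45²=421200, difference 1.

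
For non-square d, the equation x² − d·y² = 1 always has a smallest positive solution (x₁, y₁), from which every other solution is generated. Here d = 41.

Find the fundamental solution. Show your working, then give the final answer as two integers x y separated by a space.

d=41: √d = [6; 2,2,12] (ℓ=3, odd), read p_5/q_5
k=0  a_k=6  p_k/q_k = 6/1
…
k=4  a_k=2  p_k/q_k = 826/129
k=5  a_k=2  p_k/q_k = 2049/320
fundamental: x₁=2049, y₁=320  (since 4198401 − 41·102400 = 1)

2049 320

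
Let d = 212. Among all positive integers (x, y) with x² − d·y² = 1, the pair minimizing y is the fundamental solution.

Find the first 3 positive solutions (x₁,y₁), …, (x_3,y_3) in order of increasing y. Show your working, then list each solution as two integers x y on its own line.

d=212: √d = [14; 1,1,3,1,1,…,1,1,28] (ℓ=14, even), read p_13/q_13
i=0: a=14 ⇒ p=14, q=1
i=1: a=1 ⇒ p=15, q=1
…
i=9: a=1 ⇒ p=5198, q=357
…
i=11: a=3 ⇒ p=29135, q=2001
i=12: a=1 ⇒ p=37114, q=2549
i=13: a=1 ⇒ p=66249, q=4550
→ (66249, 4550).  Check: 66249²=4388930001, 212·4550²=4388930000, difference 1.
(x_2, y_2) = (66249·66249 + 212·4550·4550, 66249·4550 + 4550·66249) = (8777860001, 602865900)
(x_3, y_3) = (66249·8777860001 + 212·4550·602865900, 66249·602865900 + 4550·8777860001) = (1163048894346249, 79878526013650)

66249 4550
8777860001 602865900
1163048894346249 79878526013650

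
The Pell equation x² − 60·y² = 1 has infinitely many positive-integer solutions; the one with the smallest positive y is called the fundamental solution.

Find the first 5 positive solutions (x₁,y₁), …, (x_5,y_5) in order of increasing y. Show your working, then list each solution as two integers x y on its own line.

[7; 1,2,1,14] for √60; ℓ=4 ⇒ convergent index 3
k=0  a_k=7  p_k/q_k = 7/1
k=1  a_k=1  p_k/q_k = 8/1
k=2  a_k=2  p_k/q_k = 23/3
k=3  a_k=1  p_k/q_k = 31/4
→ (31, 4).  Check: 31²=961, 60·4²=960, difference 1.
(x_2, y_2) = (31·31 + 60·4·4, 31·4 + 4·31) = (1921, 248)
(x_3, y_3) = (31·1921 + 60·4·248, 31·248 + 4·1921) = (119071, 15372)
(x_4, y_4) = (31·119071 + 60·4·15372, 31·15372 + 4·119071) = (7380481, 952816)
(x_5, y_5) = (31·7380481 + 60·4·952816, 31·952816 + 4·7380481) = (457470751, 59059220)

31 4
1921 248
119071 15372
7380481 952816
457470751 59059220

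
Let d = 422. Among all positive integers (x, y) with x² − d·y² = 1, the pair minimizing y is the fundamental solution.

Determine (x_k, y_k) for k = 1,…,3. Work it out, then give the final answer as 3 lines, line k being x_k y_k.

7022501 341850
98631040590001 4801283933700
1385273162348638202501 67434042451384025550

√422 = [20; 1,1,5,2,1,…,1,1,40, …], period ℓ=14 (even) → k=13
i=0: a=20 ⇒ p=20, q=1
i=1: a=1 ⇒ p=21, q=1
i=2: a=1 ⇒ p=41, q=2
i=3: a=5 ⇒ p=226, q=11
i=4: a=2 ⇒ p=493, q=24
…
i=6: a=3 ⇒ p=2650, q=129
i=7: a=20 ⇒ p=53719, q=2615
…
i=9: a=1 ⇒ p=217526, q=10589
i=10: a=2 ⇒ p=598859, q=29152
i=11: a=5 ⇒ p=3211821, q=156349
i=12: a=1 ⇒ p=3810680, q=185501
i=13: a=1 ⇒ p=7022501, q=341850
(x₁, y₁) = (7022501, 341850);  7022501² − 422·341850² = 1 ✓
(x_2, y_2) = (7022501·7022501 + 422·341850·341850, 7022501·341850 + 341850·7022501) = (98631040590001, 4801283933700)
(x_3, y_3) = (7022501·98631040590001 + 422·341850·4801283933700, 7022501·4801283933700 + 341850·98631040590001) = (1385273162348638202501, 67434042451384025550)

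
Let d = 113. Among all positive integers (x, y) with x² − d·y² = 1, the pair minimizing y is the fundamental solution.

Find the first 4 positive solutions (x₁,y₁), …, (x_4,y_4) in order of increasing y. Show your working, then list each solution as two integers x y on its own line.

√113 = [10; 1,1,1,2,2,1,1,1,20, …], period ℓ=9 (odd) → k=17
a_0=10:  p_0=10·1+0=10,  q_0=10·0+1=1
…
a_3=1:  p_3=1·21+11=32,  q_3=1·2+1=3
a_4=2:  p_4=2·32+21=85,  q_4=2·3+2=8
…
a_7=1:  p_7=1·287+202=489,  q_7=1·27+19=46
a_8=1:  p_8=1·489+287=776,  q_8=1·46+27=73
a_9=20:  p_9=20·776+489=16009,  q_9=20·73+46=1506
…
a_11=1:  p_11=1·16785+16009=32794,  q_11=1·1579+1506=3085
a_12=1:  p_12=1·32794+16785=49579,  q_12=1·3085+1579=4664
…
a_14=2:  p_14=2·131952+49579=313483,  q_14=2·12413+4664=29490
a_15=1:  p_15=1·313483+131952=445435,  q_15=1·29490+12413=41903
a_16=1:  p_16=1·445435+313483=758918,  q_16=1·41903+29490=71393
a_17=1:  p_17=1·758918+445435=1204353,  q_17=1·71393+41903=113296
(x₁, y₁) = (1204353, 113296);  1204353² − 113·113296² = 1 ✓
k=2:  x_2 = 1204353·1204353+113·113296·113296 = 2900932297217,  y_2 = 1204353·113296+113296·1204353 = 272896754976
k=3:  x_3 = 1204353·2900932297217+113·113296·272896754976 = 6987493029899166849,  y_3 = 1204353·272896754976+113296·2900932297217 = 657328051091107760
k=4:  x_4 = 1204353·6987493029899166849+113·113296·657328051091107760 = 16830816386073401651890177,  y_4 = 1204353·657328051091107760+113296·6987493029899166849 = 1583310020631184911403584

1204353 113296
2900932297217 272896754976
6987493029899166849 657328051091107760
16830816386073401651890177 1583310020631184911403584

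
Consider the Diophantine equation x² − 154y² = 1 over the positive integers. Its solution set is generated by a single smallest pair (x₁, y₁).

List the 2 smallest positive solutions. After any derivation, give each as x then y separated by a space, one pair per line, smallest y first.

21295 1716
906954049 73084440

√154 → a₀=12, period (2,2,3,1,2,1,3,2,2,24); ℓ=10 even so k=9
i=0: a=12 ⇒ p=12, q=1
…
i=2: a=2 ⇒ p=62, q=5
i=3: a=3 ⇒ p=211, q=17
…
i=8: a=2 ⇒ p=8724, q=703
i=9: a=2 ⇒ p=21295, q=1716
fundamental: x₁=21295, y₁=1716  (since 453477025 − 154·2944656 = 1)
(21295+1716√154)^2 = 906954049 + 73084440√154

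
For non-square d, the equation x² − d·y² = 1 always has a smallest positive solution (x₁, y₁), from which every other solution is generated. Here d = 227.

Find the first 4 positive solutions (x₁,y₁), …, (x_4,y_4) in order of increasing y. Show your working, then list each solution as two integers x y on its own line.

√227 → a₀=15, period (15,30); ℓ=2 even so k=1
k=0  a_k=15  p_k/q_k = 15/1
k=1  a_k=15  p_k/q_k = 226/15
(x₁, y₁) = (226, 15);  226² − 227·15² = 1 ✓
k=2:  x_2 = 226·226+227·15·15 = 102151,  y_2 = 226·15+15·226 = 6780
k=3:  x_3 = 226·102151+227·15·6780 = 46172026,  y_3 = 226·6780+15·102151 = 3064545
k=4:  x_4 = 226·46172026+227·15·3064545 = 20869653601,  y_4 = 226·3064545+15·46172026 = 1385167560

226 15
102151 6780
46172026 3064545
20869653601 1385167560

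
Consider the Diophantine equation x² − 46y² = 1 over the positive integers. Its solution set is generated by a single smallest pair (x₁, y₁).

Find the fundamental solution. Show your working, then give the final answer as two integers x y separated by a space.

[6; 1,3,1,1,2,6,2,1,1,3,1,12] for √46; ℓ=12 ⇒ convergent index 11
a_0=6:  p_0=6·1+0=6,  q_0=6·0+1=1
…
a_3=1:  p_3=1·27+7=34,  q_3=1·4+1=5
a_4=1:  p_4=1·34+27=61,  q_4=1·5+4=9
…
a_7=2:  p_7=2·997+156=2150,  q_7=2·147+23=317
…
a_9=1:  p_9=1·3147+2150=5297,  q_9=1·464+317=781
a_10=3:  p_10=3·5297+3147=19038,  q_10=3·781+464=2807
a_11=1:  p_11=1·19038+5297=24335,  q_11=1·2807+781=3588
→ (24335, 3588).  Check: 24335²=592192225, 46·3588²=592192224, difference 1.

24335 3588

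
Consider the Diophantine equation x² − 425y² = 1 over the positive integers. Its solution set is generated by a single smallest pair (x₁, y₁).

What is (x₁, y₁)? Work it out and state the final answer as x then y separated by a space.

143649 6968

d=425: √d = [20; 1,1,1,1,1,1,40] (ℓ=7, odd), read p_13/q_13
step 0: (20, 1)  from 20·(1,0) + (0,1)
…
step 2: (41, 2)  from 1·(21,1) + (20,1)
…
step 4: (103, 5)  from 1·(62,3) + (41,2)
step 5: (165, 8)  from 1·(103,5) + (62,3)
…
step 7: (10885, 528)  from 40·(268,13) + (165,8)
step 8: (11153, 541)  from 1·(10885,528) + (268,13)
…
step 12: (88420, 4289)  from 1·(55229,2679) + (33191,1610)
step 13: (143649, 6968)  from 1·(88420,4289) + (55229,2679)
→ (143649, 6968).  Check: 143649²=20635035201, 425·6968²=20635035200, difference 1.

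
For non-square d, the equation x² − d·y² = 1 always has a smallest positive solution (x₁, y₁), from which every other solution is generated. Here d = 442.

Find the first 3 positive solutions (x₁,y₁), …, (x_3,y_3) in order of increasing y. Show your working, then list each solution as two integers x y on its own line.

√442 = [21; 42, …], period ℓ=1 (odd) → k=1
step 0: (21, 1)  from 21·(1,0) + (0,1)
step 1: (883, 42)  from 42·(21,1) + (1,0)
(x₁, y₁) = (883, 42);  883² − 442·42² = 1 ✓
k=2:  x_2 = 883·883+442·42·42 = 1559377,  y_2 = 883·42+42·883 = 74172
k=3:  x_3 = 883·1559377+442·42·74172 = 2753858899,  y_3 = 883·74172+42·1559377 = 130987710

883 42
1559377 74172
2753858899 130987710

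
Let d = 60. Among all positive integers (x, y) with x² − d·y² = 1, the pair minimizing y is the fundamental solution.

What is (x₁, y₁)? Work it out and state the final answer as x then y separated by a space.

31 4

d=60: √d = [7; 1,2,1,14] (ℓ=4, even), read p_3/q_3
step 0: (7, 1)  from 7·(1,0) + (0,1)
step 1: (8, 1)  from 1·(7,1) + (1,0)
step 2: (23, 3)  from 2·(8,1) + (7,1)
step 3: (31, 4)  from 1·(23,3) + (8,1)
fundamental: x₁=31, y₁=4  (since 961 − 60·16 = 1)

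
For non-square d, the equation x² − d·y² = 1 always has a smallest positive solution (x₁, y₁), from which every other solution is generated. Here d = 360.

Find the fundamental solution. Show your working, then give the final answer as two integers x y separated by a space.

19 1

√360 = [18; 1,36, …], period ℓ=2 (even) → k=1
i=0: a=18 ⇒ p=18, q=1
i=1: a=1 ⇒ p=19, q=1
→ (19, 1).  Check: 19²=361, 360·1²=360, difference 1.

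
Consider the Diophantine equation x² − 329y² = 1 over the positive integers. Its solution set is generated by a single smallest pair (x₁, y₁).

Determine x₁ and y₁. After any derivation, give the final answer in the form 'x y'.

d=329: √d = [18; 7,4,2,1,1,4,1,1,2,4,7,36] (ℓ=12, even), read p_11/q_11
a_0=18:  p_0=18·1+0=18,  q_0=18·0+1=1
a_1=7:  p_1=7·18+1=127,  q_1=7·1+0=7
a_2=4:  p_2=4·127+18=526,  q_2=4·7+1=29
a_3=2:  p_3=2·526+127=1179,  q_3=2·29+7=65
…
a_5=1:  p_5=1·1705+1179=2884,  q_5=1·94+65=159
a_6=4:  p_6=4·2884+1705=13241,  q_6=4·159+94=730
…
a_8=1:  p_8=1·16125+13241=29366,  q_8=1·889+730=1619
a_9=2:  p_9=2·29366+16125=74857,  q_9=2·1619+889=4127
a_10=4:  p_10=4·74857+29366=328794,  q_10=4·4127+1619=18127
a_11=7:  p_11=7·328794+74857=2376415,  q_11=7·18127+4127=131016
→ (2376415, 131016).  Check: 2376415²=5647348252225, 329·131016²=5647348252224, difference 1.

2376415 131016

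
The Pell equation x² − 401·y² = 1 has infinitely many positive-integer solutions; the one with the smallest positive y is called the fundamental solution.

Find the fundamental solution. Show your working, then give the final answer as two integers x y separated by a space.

[20; 40] for √401; ℓ=1 ⇒ convergent index 1
i=0: a=20 ⇒ p=20, q=1
i=1: a=40 ⇒ p=801, q=40
(x₁, y₁) = (801, 40);  801² − 401·40² = 1 ✓

801 40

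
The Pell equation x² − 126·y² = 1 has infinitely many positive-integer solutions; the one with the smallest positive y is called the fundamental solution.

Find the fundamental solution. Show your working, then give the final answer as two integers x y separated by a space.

449 40

d=126: √d = [11; 4,2,4,22] (ℓ=4, even), read p_3/q_3
step 0: (11, 1)  from 11·(1,0) + (0,1)
…
step 2: (101, 9)  from 2·(45,4) + (11,1)
step 3: (449, 40)  from 4·(101,9) + (45,4)
fundamental: x₁=449, y₁=40  (since 201601 − 126·1600 = 1)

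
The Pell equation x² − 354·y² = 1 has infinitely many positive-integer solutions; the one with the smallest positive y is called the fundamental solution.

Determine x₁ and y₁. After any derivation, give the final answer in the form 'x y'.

[18; 1,4,2,2,18,2,2,4,1,36] for √354; ℓ=10 ⇒ convergent index 9
i=0: a=18 ⇒ p=18, q=1
i=1: a=1 ⇒ p=19, q=1
i=2: a=4 ⇒ p=94, q=5
i=3: a=2 ⇒ p=207, q=11
…
i=6: a=2 ⇒ p=19210, q=1021
…
i=8: a=4 ⇒ p=210294, q=11177
i=9: a=1 ⇒ p=258065, q=13716
fundamental: x₁=258065, y₁=13716  (since 66597544225 − 354·188128656 = 1)

258065 13716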